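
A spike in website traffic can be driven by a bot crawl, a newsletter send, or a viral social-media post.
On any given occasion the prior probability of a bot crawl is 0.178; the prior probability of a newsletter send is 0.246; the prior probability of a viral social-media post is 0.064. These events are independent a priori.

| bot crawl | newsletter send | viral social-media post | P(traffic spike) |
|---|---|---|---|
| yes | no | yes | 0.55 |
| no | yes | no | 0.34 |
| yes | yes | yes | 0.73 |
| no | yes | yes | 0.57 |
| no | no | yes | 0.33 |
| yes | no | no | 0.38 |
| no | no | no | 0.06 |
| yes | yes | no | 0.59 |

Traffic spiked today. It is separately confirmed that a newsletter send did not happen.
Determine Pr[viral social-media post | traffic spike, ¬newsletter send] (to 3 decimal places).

Pr[viral social-media post | traffic spike, ¬newsletter send] ≈ 0.178

P(traffic spike | ¬newsletter send) = 0.06·0.822·0.936 + 0.33·0.822·0.064 + 0.38·0.178·0.936 + 0.55·0.178·0.064 = 0.046164 + 0.017361 + 0.063311 + 0.006266 = 0.133102
Restricting to configurations with viral social-media post present: 0.017361 + 0.006266 = 0.023627.
Hence the posterior is 0.023627/0.133102 ≈ 0.178.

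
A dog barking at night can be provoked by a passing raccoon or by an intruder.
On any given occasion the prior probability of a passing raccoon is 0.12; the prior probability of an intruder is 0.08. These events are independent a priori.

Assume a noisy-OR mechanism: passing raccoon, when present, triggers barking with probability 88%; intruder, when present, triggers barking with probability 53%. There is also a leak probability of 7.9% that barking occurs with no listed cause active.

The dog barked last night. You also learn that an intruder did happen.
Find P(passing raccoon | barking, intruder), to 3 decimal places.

P(passing raccoon | barking, intruder) ≈ 0.186

Under noisy-OR, P(barking | causes) = 1 − (1−0.079)·∏(1−qᵢ) over the active causes.
P(barking | intruder) = 0.56713×0.88 + 0.948056×0.12 = 0.499074 + 0.113767 = 0.612841
Of this, 0.113767 comes from 0.948056×0.12 (the passing raccoon=true cases).
Hence the posterior is 0.113767/0.612841 ≈ 0.186.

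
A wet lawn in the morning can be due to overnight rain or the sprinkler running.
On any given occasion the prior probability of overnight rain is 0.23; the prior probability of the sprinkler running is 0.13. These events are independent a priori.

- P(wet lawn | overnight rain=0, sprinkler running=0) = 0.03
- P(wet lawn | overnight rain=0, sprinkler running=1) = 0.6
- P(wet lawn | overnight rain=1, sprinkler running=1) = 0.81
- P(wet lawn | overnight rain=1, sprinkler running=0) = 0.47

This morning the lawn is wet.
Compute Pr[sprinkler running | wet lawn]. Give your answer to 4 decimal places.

Sum P(wet lawn|·) weighted by the priors over the 4 (overnight rain, sprinkler running) configurations:
  P(wet lawn) = 0.03×0.77×0.87 + 0.6×0.77×0.13 + 0.47×0.23×0.87 + 0.81×0.23×0.13
        = 0.020097 + 0.060060 + 0.094047 + 0.024219 = 0.198423
Keeping only the sprinkler running-present terms gives 0.084279, so
  P(sprinkler running | wet lawn) = 0.084279 / 0.198423 ≈ 0.4247

Pr[sprinkler running | wet lawn] ≈ 0.4247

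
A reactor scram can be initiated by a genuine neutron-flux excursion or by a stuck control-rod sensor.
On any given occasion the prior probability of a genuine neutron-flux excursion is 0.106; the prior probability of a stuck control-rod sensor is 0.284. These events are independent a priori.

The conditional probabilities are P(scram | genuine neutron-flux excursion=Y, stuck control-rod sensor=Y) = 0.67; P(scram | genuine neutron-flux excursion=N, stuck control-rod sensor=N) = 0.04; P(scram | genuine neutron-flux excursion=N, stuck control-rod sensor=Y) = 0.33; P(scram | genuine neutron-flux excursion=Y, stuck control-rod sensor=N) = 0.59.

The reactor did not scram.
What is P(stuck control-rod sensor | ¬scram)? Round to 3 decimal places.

P(¬scram) = 0.96·0.894·0.716 + 0.67·0.894·0.284 + 0.41·0.106·0.716 + 0.33·0.106·0.284 = 0.614500 + 0.170110 + 0.031117 + 0.009934 = 0.825661
Of this, 0.180044 comes from 0.170110 + 0.009934 (the stuck control-rod sensor=true cases).
P(stuck control-rod sensor | ¬scram) = 0.180044 / 0.825661 ≈ 0.218

P(stuck control-rod sensor | ¬scram) ≈ 0.218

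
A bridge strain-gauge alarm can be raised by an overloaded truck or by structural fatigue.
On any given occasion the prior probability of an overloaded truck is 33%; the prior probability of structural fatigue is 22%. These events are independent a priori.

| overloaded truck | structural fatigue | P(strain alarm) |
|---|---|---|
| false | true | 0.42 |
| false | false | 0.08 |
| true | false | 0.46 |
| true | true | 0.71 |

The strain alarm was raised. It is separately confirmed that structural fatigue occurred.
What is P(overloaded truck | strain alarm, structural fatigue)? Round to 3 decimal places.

P(overloaded truck | strain alarm, structural fatigue) ≈ 0.454

Enumerate both values of overloaded truck and weight by the priors:
  P(strain alarm | structural fatigue) = 0.42×0.67 + 0.71×0.33
        = 0.281400 + 0.234300 = 0.515700
Configurations with overloaded truck contribute 0.234300, so
  P(overloaded truck | strain alarm, structural fatigue) = 0.234300 / 0.515700 ≈ 0.454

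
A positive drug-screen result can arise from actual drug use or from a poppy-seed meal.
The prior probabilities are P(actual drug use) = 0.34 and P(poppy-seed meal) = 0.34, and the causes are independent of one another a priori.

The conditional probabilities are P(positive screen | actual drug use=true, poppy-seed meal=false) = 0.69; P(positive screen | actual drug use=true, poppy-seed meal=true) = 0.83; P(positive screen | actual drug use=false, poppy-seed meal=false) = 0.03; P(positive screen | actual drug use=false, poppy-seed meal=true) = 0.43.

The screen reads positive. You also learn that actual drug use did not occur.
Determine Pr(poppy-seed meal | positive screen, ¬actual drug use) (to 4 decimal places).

Pr(poppy-seed meal | positive screen, ¬actual drug use) ≈ 0.8807

For the numerator, keep only poppy-seed meal=true terms: 0.43*0.34 = 0.146200
Normalizer over all consistent configurations: 0.03*0.66 + 0.43*0.34 = 0.166000
Posterior = 0.146200 / 0.166000 ≈ 0.8807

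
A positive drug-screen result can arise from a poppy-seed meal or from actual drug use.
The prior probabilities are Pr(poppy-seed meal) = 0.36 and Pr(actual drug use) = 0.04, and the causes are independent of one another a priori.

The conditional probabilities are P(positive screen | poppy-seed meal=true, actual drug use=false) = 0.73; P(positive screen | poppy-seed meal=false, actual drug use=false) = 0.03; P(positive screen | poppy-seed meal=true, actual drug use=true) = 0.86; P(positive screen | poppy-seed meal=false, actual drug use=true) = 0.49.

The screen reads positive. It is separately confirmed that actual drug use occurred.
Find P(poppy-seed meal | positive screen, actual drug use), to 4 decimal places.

P(poppy-seed meal | positive screen, actual drug use) ≈ 0.4968

By total probability over both values of poppy-seed meal:
  P(positive screen | actual drug use) = 0.49×0.64 + 0.86×0.36
        = 0.313600 + 0.309600 = 0.623200
The terms with poppy-seed meal present sum to 0.309600, so
  P(poppy-seed meal | positive screen, actual drug use) = 0.309600 / 0.623200 ≈ 0.4968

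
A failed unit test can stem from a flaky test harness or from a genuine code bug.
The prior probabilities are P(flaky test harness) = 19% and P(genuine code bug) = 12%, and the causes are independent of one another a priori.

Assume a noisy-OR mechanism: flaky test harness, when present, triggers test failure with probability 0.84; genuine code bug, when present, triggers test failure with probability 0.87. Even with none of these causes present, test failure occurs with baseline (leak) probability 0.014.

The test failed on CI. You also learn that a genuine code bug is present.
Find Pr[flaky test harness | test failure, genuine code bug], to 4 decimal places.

Under noisy-OR, P(test failure | causes) = 1 − (1−0.014)·∏(1−qᵢ) over the active causes.
P(test failure | genuine code bug) = 0.87182×0.81 + 0.979491×0.19 = 0.706174 + 0.186103 = 0.892277
The flaky test harness-present share is 0.979491×0.19 = 0.186103.
P(flaky test harness | test failure, genuine code bug) = 0.186103 / 0.892277 ≈ 0.2086

Pr[flaky test harness | test failure, genuine code bug] ≈ 0.2086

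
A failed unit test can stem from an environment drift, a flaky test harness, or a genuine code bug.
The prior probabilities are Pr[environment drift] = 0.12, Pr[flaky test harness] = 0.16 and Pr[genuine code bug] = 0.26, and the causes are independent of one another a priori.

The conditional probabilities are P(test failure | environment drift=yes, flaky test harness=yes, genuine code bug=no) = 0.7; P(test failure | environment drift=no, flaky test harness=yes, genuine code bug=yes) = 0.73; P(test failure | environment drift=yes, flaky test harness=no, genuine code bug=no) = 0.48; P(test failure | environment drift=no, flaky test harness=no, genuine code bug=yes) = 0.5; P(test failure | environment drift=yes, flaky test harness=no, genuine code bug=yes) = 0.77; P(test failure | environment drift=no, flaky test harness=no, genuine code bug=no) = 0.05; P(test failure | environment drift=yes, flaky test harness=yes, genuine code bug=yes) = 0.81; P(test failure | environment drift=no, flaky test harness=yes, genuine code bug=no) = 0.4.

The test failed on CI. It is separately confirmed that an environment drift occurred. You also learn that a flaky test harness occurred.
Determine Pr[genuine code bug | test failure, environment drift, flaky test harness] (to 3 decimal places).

P(test failure | environment drift, flaky test harness) = 0.7×0.74 + 0.81×0.26 = 0.518000 + 0.210600 = 0.728600
Of this, 0.210600 comes from 0.81×0.26 (the genuine code bug=true cases).
So P(genuine code bug | test failure, environment drift, flaky test harness) = 0.210600/0.728600 ≈ 0.289.

Pr[genuine code bug | test failure, environment drift, flaky test harness] ≈ 0.289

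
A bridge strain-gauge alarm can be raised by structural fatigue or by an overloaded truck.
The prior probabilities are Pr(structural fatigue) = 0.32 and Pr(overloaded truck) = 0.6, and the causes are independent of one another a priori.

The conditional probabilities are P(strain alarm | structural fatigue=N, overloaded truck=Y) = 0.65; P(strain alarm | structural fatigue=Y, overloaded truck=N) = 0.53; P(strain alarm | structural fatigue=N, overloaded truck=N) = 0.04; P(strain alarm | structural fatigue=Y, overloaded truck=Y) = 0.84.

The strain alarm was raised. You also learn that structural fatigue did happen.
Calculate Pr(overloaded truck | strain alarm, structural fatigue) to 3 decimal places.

Pr(overloaded truck | strain alarm, structural fatigue) ≈ 0.704

Weight on overloaded truck=true, given the evidence: 0.84×0.6 = 0.504000
Denominator P(strain alarm | structural fatigue): 0.53×0.4 + 0.84×0.6 = 0.716000
Posterior = 0.504000 / 0.716000 ≈ 0.704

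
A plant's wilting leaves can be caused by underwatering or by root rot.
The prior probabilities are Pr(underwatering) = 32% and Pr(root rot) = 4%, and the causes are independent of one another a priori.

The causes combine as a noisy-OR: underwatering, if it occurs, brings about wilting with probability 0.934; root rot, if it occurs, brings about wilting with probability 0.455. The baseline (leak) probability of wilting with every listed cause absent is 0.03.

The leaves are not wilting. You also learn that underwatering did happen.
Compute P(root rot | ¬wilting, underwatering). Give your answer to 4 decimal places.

Under noisy-OR, P(wilting | causes) = 1 − (1−0.03)·∏(1−qᵢ) over the active causes.
P(¬wilting | underwatering) = 0.06402×0.96 + 0.034891×0.04 = 0.061459 + 0.001396 = 0.062855
Of this, 0.001396 comes from 0.034891×0.04 (the root rot=true cases).
P(root rot | ¬wilting, underwatering) = 0.001396 / 0.062855 ≈ 0.0222

P(root rot | ¬wilting, underwatering) ≈ 0.0222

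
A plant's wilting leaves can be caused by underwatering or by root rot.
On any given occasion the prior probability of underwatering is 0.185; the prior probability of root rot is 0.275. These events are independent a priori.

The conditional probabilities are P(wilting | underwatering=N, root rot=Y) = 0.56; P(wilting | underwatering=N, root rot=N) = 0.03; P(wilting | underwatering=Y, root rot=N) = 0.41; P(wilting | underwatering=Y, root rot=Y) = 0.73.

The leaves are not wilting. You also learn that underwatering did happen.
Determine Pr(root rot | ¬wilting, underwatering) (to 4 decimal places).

Pr(root rot | ¬wilting, underwatering) ≈ 0.1479

For the numerator, keep only root rot=true terms: 0.27×0.275 = 0.074250
Denominator P(¬wilting | underwatering): 0.59×0.725 + 0.27×0.275 = 0.502000
Posterior = 0.074250 / 0.502000 ≈ 0.1479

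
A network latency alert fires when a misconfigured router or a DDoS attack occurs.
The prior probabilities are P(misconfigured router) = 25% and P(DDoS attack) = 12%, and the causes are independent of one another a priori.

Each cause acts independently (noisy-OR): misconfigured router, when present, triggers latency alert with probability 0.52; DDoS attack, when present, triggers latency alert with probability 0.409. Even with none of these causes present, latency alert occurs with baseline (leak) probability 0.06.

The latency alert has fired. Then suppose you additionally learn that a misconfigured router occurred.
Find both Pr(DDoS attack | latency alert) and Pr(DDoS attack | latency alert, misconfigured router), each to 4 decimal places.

Under noisy-OR, P(latency alert | causes) = 1 − (1−0.06)·∏(1−qᵢ) over the active causes.
For the numerator, keep only DDoS attack=true terms: 0.040001 + 0.022000 = 0.062001
Normalizer over all consistent configurations: 0.06*0.75*0.88 + 0.44446*0.75*0.12 + 0.5488*0.25*0.88 + 0.733341*0.25*0.12 = 0.222337
Posterior = 0.062001 / 0.222337 ≈ 0.2789

With the extra evidence:
Numerator (weight on configurations with DDoS attack): 0.733341·0.12 = 0.088001
The normalizing constant is 0.5488·0.88 + 0.733341·0.12 = 0.570945
Posterior = 0.088001 / 0.570945 ≈ 0.1541

Pr(DDoS attack | latency alert) ≈ 0.2789; Pr(DDoS attack | latency alert, misconfigured router) ≈ 0.1541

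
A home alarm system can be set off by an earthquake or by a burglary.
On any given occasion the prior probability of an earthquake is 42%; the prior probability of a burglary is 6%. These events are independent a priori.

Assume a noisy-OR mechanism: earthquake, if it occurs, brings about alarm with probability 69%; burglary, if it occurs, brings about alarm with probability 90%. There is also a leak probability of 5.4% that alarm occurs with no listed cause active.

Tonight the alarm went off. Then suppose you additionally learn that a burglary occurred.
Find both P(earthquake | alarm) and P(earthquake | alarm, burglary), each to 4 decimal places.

Under noisy-OR, P(alarm | causes) = 1 − (1−0.054)·∏(1−qᵢ) over the active causes.
Sum P(alarm|·) weighted by the priors over the 4 (earthquake, burglary) configurations:
  P(alarm) = 0.054*0.58*0.94 + 0.9054*0.58*0.06 + 0.70674*0.42*0.94 + 0.970674*0.42*0.06
        = 0.029441 + 0.031508 + 0.279021 + 0.024461 = 0.364431
Keeping only the earthquake-present terms gives 0.303482, so
  P(earthquake | alarm) = 0.303482 / 0.364431 ≈ 0.8328

With the extra evidence:
Numerator (weight on configurations with earthquake): 0.970674·0.42 = 0.407683
Denominator P(alarm | burglary): 0.9054·0.58 + 0.970674·0.42 = 0.932815
P(earthquake | alarm, burglary) = 0.407683/0.932815 ≈ 0.4370

P(earthquake | alarm) ≈ 0.8328; P(earthquake | alarm, burglary) ≈ 0.4370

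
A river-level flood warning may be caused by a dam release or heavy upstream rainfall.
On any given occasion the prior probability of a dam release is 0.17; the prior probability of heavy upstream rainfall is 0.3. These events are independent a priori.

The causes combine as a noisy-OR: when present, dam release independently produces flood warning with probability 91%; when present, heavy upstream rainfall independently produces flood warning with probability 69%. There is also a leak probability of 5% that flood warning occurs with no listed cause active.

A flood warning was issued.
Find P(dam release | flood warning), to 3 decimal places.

Under noisy-OR, P(flood warning | causes) = 1 − (1−0.05)·∏(1−qᵢ) over the active causes.
P(flood warning) = 0.05*0.83*0.7 + 0.7055*0.83*0.3 + 0.9145*0.17*0.7 + 0.973495*0.17*0.3 = 0.029050 + 0.175670 + 0.108826 + 0.049648 = 0.363194
Of this, 0.158474 comes from 0.108826 + 0.049648 (the dam release=true cases).
So P(dam release | flood warning) = 0.158474/0.363194 ≈ 0.436.

P(dam release | flood warning) ≈ 0.436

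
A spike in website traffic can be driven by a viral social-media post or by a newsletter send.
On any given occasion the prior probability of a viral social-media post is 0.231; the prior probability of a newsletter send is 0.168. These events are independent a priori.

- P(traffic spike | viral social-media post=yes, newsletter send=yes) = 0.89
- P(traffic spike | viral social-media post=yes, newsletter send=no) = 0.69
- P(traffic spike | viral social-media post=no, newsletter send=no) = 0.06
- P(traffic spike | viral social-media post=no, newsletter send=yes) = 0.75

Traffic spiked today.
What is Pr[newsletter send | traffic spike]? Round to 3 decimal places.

Pr[newsletter send | traffic spike] ≈ 0.435

P(traffic spike) = 0.06×0.769×0.832 + 0.75×0.769×0.168 + 0.69×0.231×0.832 + 0.89×0.231×0.168 = 0.038388 + 0.096894 + 0.132612 + 0.034539 = 0.302433
Of this, 0.131433 comes from 0.096894 + 0.034539 (the newsletter send=true cases).
Hence the posterior is 0.131433/0.302433 ≈ 0.435.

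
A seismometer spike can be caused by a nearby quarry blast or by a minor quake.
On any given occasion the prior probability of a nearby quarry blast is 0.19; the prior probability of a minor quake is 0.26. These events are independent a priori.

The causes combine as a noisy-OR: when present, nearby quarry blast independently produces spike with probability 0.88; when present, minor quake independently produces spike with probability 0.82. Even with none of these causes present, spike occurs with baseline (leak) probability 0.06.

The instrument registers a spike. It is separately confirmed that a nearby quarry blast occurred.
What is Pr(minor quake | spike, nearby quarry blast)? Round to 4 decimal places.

Pr(minor quake | spike, nearby quarry blast) ≈ 0.2795

Under noisy-OR, P(spike | causes) = 1 − (1−0.06)·∏(1−qᵢ) over the active causes.
Enumerate both values of minor quake and weight by the priors:
  P(spike | nearby quarry blast) = 0.8872*0.74 + 0.979696*0.26
        = 0.656528 + 0.254721 = 0.911249
Configurations with minor quake contribute 0.254721, so
  P(minor quake | spike, nearby quarry blast) = 0.254721 / 0.911249 ≈ 0.2795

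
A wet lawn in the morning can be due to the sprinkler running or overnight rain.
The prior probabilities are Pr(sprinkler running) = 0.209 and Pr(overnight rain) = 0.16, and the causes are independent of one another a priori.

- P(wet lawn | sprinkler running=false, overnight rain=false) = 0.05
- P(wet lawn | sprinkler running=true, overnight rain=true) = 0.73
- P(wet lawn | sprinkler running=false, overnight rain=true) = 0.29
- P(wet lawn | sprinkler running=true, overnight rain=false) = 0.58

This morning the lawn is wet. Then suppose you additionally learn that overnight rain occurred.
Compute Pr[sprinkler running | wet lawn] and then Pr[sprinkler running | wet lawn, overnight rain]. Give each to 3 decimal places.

Pr[sprinkler running | wet lawn] ≈ 0.644; Pr[sprinkler running | wet lawn, overnight rain] ≈ 0.399

For the numerator, keep only sprinkler running=true terms: 0.101825 + 0.024411 = 0.126236
Denominator P(wet lawn): 0.05×0.791×0.84 + 0.29×0.791×0.16 + 0.58×0.209×0.84 + 0.73×0.209×0.16 = 0.196160
P(sprinkler running | wet lawn) = 0.126236/0.196160 ≈ 0.644

Now also conditioning on overnight rain=true:
Numerator (weight on configurations with sprinkler running): 0.73*0.209 = 0.152570
Normalizer over all consistent configurations: 0.29*0.791 + 0.73*0.209 = 0.381960
P(sprinkler running | wet lawn, overnight rain) = 0.152570/0.381960 ≈ 0.399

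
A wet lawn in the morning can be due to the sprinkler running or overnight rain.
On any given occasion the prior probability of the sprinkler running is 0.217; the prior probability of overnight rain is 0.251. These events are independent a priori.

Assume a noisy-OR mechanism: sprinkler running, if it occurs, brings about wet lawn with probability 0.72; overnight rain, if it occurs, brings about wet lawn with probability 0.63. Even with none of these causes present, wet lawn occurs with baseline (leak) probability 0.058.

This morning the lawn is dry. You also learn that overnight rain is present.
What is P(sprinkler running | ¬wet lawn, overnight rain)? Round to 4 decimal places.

Under noisy-OR, P(wet lawn | causes) = 1 − (1−0.058)·∏(1−qᵢ) over the active causes.
P(¬wet lawn | overnight rain) = 0.34854×0.783 + 0.097591×0.217 = 0.272907 + 0.021177 = 0.294084
The sprinkler running-present share is 0.097591×0.217 = 0.021177.
P(sprinkler running | ¬wet lawn, overnight rain) = 0.021177 / 0.294084 ≈ 0.0720

P(sprinkler running | ¬wet lawn, overnight rain) ≈ 0.0720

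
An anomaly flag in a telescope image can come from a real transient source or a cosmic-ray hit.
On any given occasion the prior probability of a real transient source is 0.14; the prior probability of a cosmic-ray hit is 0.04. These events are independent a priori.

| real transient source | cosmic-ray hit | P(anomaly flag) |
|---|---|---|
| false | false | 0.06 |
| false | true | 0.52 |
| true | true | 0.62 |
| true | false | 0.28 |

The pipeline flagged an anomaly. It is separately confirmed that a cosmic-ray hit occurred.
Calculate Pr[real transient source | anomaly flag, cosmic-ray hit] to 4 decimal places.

Pr[real transient source | anomaly flag, cosmic-ray hit] ≈ 0.1625

P(anomaly flag | cosmic-ray hit) = 0.52*0.86 + 0.62*0.14 = 0.447200 + 0.086800 = 0.534000
The real transient source-present share is 0.62*0.14 = 0.086800.
Hence the posterior is 0.086800/0.534000 ≈ 0.1625.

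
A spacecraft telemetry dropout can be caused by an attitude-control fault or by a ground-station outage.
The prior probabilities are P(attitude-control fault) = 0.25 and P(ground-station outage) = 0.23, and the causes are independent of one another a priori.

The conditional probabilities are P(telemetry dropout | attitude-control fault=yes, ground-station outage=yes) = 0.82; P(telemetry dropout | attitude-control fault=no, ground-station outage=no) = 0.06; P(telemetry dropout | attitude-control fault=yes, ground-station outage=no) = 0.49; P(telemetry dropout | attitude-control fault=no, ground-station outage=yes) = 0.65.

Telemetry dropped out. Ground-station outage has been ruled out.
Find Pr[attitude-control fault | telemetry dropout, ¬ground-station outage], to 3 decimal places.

Pr[attitude-control fault | telemetry dropout, ¬ground-station outage] ≈ 0.731

P(telemetry dropout | ¬ground-station outage) = 0.06*0.75 + 0.49*0.25 = 0.045000 + 0.122500 = 0.167500
Of this, 0.122500 comes from 0.49*0.25 (the attitude-control fault=true cases).
So P(attitude-control fault | telemetry dropout, ¬ground-station outage) = 0.122500/0.167500 ≈ 0.731.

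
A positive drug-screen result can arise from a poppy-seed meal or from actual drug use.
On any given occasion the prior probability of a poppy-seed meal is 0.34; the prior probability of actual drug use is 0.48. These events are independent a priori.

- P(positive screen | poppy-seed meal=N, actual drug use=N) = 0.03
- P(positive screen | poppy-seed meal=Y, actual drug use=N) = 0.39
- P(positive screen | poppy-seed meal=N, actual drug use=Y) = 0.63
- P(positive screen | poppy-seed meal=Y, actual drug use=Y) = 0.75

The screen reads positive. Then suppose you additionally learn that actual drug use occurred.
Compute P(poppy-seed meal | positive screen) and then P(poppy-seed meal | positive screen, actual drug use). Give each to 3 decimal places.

P(poppy-seed meal | positive screen) ≈ 0.477; P(poppy-seed meal | positive screen, actual drug use) ≈ 0.380

Numerator (weight on configurations with poppy-seed meal): 0.068952 + 0.122400 = 0.191352
The normalizing constant is 0.03*0.66*0.52 + 0.63*0.66*0.48 + 0.39*0.34*0.52 + 0.75*0.34*0.48 = 0.401232
Posterior = 0.191352 / 0.401232 ≈ 0.477

With the extra evidence:
Numerator (weight on configurations with poppy-seed meal): 0.75·0.34 = 0.255000
The normalizing constant is 0.63·0.66 + 0.75·0.34 = 0.670800
P(poppy-seed meal | positive screen, actual drug use) = 0.255000/0.670800 ≈ 0.380
This is intercausal reasoning (explaining away): once actual drug use accounts for the positive screen, poppy-seed meal becomes less likely.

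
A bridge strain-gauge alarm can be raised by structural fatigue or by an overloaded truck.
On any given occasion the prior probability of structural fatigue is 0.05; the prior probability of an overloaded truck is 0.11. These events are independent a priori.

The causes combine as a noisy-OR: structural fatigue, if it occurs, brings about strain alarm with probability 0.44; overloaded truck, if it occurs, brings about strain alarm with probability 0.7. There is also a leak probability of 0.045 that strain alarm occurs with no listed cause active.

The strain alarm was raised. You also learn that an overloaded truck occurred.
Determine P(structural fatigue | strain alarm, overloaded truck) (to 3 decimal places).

P(structural fatigue | strain alarm, overloaded truck) ≈ 0.058

Under noisy-OR, P(strain alarm | causes) = 1 − (1−0.045)·∏(1−qᵢ) over the active causes.
P(strain alarm | overloaded truck) = 0.7135×0.95 + 0.83956×0.05 = 0.677825 + 0.041978 = 0.719803
Of this, 0.041978 comes from 0.83956×0.05 (the structural fatigue=true cases).
P(structural fatigue | strain alarm, overloaded truck) = 0.041978 / 0.719803 ≈ 0.058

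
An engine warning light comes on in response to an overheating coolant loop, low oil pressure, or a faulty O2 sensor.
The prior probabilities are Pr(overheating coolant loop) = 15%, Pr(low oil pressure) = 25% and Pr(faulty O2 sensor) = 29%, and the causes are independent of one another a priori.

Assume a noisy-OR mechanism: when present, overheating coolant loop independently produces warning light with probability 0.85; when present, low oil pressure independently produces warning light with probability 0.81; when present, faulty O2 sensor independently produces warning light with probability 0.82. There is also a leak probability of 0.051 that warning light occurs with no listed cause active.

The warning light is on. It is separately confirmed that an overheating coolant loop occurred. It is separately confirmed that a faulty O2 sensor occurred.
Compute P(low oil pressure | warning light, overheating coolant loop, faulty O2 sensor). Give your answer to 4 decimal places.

P(low oil pressure | warning light, overheating coolant loop, faulty O2 sensor) ≈ 0.2540

Under noisy-OR, P(warning light | causes) = 1 − (1−0.051)·∏(1−qᵢ) over the active causes.
Enumerate both values of low oil pressure and weight by the priors:
  P(warning light | overheating coolant loop, faulty O2 sensor) = 0.974377·0.75 + 0.995132·0.25
        = 0.730783 + 0.248783 = 0.979566
Keeping only the low oil pressure-present terms gives 0.248783, so
  P(low oil pressure | warning light, overheating coolant loop, faulty O2 sensor) = 0.248783 / 0.979566 ≈ 0.2540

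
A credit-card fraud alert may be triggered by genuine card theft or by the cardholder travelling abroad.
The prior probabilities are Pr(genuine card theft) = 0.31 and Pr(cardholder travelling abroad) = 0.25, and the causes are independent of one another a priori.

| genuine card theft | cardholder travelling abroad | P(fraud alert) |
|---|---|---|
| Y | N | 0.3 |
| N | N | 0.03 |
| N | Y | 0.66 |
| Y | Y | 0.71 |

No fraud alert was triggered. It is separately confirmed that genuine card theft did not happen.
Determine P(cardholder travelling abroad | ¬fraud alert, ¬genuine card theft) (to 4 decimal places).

P(cardholder travelling abroad | ¬fraud alert, ¬genuine card theft) ≈ 0.1046

Sum P(¬fraud alert|·) weighted by the priors over both values of cardholder travelling abroad:
  P(¬fraud alert | ¬genuine card theft) = 0.97*0.75 + 0.34*0.25
        = 0.727500 + 0.085000 = 0.812500
Keeping only the cardholder travelling abroad-present terms gives 0.085000, so
  P(cardholder travelling abroad | ¬fraud alert, ¬genuine card theft) = 0.085000 / 0.812500 ≈ 0.1046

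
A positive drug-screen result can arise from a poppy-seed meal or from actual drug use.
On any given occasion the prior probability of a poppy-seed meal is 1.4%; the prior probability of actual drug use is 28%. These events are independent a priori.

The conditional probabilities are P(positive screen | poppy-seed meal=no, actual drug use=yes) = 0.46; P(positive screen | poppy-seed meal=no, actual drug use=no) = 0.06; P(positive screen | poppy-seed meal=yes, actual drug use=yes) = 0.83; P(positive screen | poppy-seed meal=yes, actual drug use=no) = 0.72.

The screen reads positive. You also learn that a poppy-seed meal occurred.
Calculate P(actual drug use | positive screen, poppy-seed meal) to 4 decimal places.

Sum P(positive screen|·) weighted by the priors over both values of actual drug use:
  P(positive screen | poppy-seed meal) = 0.72*0.72 + 0.83*0.28
        = 0.518400 + 0.232400 = 0.750800
The terms with actual drug use present sum to 0.232400, so
  P(actual drug use | positive screen, poppy-seed meal) = 0.232400 / 0.750800 ≈ 0.3095

P(actual drug use | positive screen, poppy-seed meal) ≈ 0.3095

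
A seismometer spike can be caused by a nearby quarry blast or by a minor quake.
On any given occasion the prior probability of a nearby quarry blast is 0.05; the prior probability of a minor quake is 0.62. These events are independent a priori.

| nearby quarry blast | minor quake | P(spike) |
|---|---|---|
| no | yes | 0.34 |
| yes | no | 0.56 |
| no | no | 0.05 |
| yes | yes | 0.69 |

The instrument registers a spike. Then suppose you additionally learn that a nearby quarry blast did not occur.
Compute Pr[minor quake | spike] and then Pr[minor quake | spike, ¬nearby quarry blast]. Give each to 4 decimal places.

Pr[minor quake | spike] ≈ 0.8854; Pr[minor quake | spike, ¬nearby quarry blast] ≈ 0.9173

P(spike) = 0.05*0.95*0.38 + 0.34*0.95*0.62 + 0.56*0.05*0.38 + 0.69*0.05*0.62 = 0.018050 + 0.200260 + 0.010640 + 0.021390 = 0.250340
The minor quake-present share is 0.200260 + 0.021390 = 0.221650.
Hence the posterior is 0.221650/0.250340 ≈ 0.8854.

Now condition on the additional information:
P(spike | ¬nearby quarry blast) = 0.05*0.38 + 0.34*0.62 = 0.019000 + 0.210800 = 0.229800
The minor quake-present share is 0.34*0.62 = 0.210800.
So P(minor quake | spike, ¬nearby quarry blast) = 0.210800/0.229800 ≈ 0.9173.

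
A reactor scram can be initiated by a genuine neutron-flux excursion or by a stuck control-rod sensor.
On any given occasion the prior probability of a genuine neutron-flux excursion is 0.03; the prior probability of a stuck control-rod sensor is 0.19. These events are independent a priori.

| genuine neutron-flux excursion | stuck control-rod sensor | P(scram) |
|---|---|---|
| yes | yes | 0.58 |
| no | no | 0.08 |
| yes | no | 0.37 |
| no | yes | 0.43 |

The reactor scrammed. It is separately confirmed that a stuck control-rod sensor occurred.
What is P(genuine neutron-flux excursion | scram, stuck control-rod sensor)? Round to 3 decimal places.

P(genuine neutron-flux excursion | scram, stuck control-rod sensor) ≈ 0.040

P(scram | stuck control-rod sensor) = 0.43×0.97 + 0.58×0.03 = 0.417100 + 0.017400 = 0.434500
Of this, 0.017400 comes from 0.58×0.03 (the genuine neutron-flux excursion=true cases).
P(genuine neutron-flux excursion | scram, stuck control-rod sensor) = 0.017400 / 0.434500 ≈ 0.040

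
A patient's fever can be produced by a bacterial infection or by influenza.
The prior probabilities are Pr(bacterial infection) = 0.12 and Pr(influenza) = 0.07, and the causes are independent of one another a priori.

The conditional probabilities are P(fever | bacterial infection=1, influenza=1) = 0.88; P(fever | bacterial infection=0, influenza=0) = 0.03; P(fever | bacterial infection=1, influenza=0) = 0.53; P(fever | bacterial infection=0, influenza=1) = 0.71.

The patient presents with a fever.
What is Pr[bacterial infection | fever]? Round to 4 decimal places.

Pr[bacterial infection | fever] ≈ 0.4935

P(fever) = 0.03*0.88*0.93 + 0.71*0.88*0.07 + 0.53*0.12*0.93 + 0.88*0.12*0.07 = 0.024552 + 0.043736 + 0.059148 + 0.007392 = 0.134828
The bacterial infection-present share is 0.059148 + 0.007392 = 0.066540.
So P(bacterial infection | fever) = 0.066540/0.134828 ≈ 0.4935.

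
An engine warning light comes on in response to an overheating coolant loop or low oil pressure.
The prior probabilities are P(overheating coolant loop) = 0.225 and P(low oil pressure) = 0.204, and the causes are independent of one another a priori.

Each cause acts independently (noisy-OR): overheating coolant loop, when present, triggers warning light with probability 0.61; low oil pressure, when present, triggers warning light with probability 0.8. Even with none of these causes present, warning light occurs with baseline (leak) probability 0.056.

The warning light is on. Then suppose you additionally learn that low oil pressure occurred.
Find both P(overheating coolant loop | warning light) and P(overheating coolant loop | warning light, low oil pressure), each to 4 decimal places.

P(overheating coolant loop | warning light) ≈ 0.4888; P(overheating coolant loop | warning light, low oil pressure) ≈ 0.2490

Under noisy-OR, P(warning light | causes) = 1 − (1−0.056)·∏(1−qᵢ) over the active causes.
Enumerate the 4 (overheating coolant loop, low oil pressure) configurations and weight by the priors:
  P(warning light) = 0.056·0.775·0.796 + 0.8112·0.775·0.204 + 0.63184·0.225·0.796 + 0.926368·0.225·0.204
        = 0.034546 + 0.128251 + 0.113163 + 0.042520 = 0.318480
Configurations with overheating coolant loop contribute 0.155683, so
  P(overheating coolant loop | warning light) = 0.155683 / 0.318480 ≈ 0.4888

Now condition on the additional information:
For the numerator, keep only overheating coolant loop=true terms: 0.926368*0.225 = 0.208433
The normalizing constant is 0.8112*0.775 + 0.926368*0.225 = 0.837113
Posterior = 0.208433 / 0.837113 ≈ 0.2490
This is intercausal reasoning (explaining away): once low oil pressure accounts for the warning light, overheating coolant loop becomes less likely.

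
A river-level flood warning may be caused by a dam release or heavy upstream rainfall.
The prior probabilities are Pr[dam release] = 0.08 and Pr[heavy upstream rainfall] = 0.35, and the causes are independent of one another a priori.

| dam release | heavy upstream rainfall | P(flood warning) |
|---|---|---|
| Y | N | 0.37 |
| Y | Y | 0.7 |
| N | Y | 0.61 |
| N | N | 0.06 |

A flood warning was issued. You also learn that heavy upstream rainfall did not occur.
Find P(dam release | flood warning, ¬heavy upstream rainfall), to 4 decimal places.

P(flood warning | ¬heavy upstream rainfall) = 0.06×0.92 + 0.37×0.08 = 0.055200 + 0.029600 = 0.084800
Of this, 0.029600 comes from 0.37×0.08 (the dam release=true cases).
So P(dam release | flood warning, ¬heavy upstream rainfall) = 0.029600/0.084800 ≈ 0.3491.

P(dam release | flood warning, ¬heavy upstream rainfall) ≈ 0.3491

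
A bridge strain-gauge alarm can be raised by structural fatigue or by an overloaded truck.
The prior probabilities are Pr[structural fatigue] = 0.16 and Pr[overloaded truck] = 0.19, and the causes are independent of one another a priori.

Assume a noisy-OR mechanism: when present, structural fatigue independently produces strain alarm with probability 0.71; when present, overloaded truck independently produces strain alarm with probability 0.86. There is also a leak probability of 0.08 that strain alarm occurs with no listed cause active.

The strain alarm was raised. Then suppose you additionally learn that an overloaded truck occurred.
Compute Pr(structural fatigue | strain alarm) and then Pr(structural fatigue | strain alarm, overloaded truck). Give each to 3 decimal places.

Under noisy-OR, P(strain alarm | causes) = 1 − (1−0.08)·∏(1−qᵢ) over the active causes.
By total probability over the 4 (structural fatigue, overloaded truck) configurations:
  P(strain alarm) = 0.08×0.84×0.81 + 0.8712×0.84×0.19 + 0.7332×0.16×0.81 + 0.962648×0.16×0.19
        = 0.054432 + 0.139044 + 0.095023 + 0.029264 = 0.317763
Keeping only the structural fatigue-present terms gives 0.124287, so
  P(structural fatigue | strain alarm) = 0.124287 / 0.317763 ≈ 0.391

Now also conditioning on overloaded truck=true:
Enumerate both values of structural fatigue and weight by the priors:
  P(strain alarm | overloaded truck) = 0.8712*0.84 + 0.962648*0.16
        = 0.731808 + 0.154024 = 0.885832
Configurations with structural fatigue contribute 0.154024, so
  P(structural fatigue | strain alarm, overloaded truck) = 0.154024 / 0.885832 ≈ 0.174
This is intercausal reasoning (explaining away): once overloaded truck accounts for the strain alarm, structural fatigue becomes less likely.

Pr(structural fatigue | strain alarm) ≈ 0.391; Pr(structural fatigue | strain alarm, overloaded truck) ≈ 0.174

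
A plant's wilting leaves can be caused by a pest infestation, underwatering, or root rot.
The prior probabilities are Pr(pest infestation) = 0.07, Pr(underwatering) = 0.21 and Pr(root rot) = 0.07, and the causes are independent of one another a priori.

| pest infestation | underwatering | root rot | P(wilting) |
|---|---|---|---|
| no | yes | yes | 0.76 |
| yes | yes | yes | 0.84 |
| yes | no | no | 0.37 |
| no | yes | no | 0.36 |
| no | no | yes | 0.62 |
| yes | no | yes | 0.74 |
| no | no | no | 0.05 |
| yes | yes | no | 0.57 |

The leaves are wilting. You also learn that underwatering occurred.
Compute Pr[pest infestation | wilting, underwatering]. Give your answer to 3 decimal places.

P(wilting | underwatering) = 0.36·0.93·0.93 + 0.76·0.93·0.07 + 0.57·0.07·0.93 + 0.84·0.07·0.07 = 0.311364 + 0.049476 + 0.037107 + 0.004116 = 0.402063
The pest infestation-present share is 0.037107 + 0.004116 = 0.041223.
P(pest infestation | wilting, underwatering) = 0.041223 / 0.402063 ≈ 0.103

Pr[pest infestation | wilting, underwatering] ≈ 0.103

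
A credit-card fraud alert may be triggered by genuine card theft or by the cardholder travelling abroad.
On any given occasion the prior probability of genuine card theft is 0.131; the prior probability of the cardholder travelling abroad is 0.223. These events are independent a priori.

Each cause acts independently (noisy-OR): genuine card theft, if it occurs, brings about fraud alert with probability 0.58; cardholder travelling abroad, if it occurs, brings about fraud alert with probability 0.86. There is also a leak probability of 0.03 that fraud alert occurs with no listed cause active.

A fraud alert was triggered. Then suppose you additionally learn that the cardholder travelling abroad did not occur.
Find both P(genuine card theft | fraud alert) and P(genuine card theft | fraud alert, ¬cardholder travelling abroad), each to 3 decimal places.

Under noisy-OR, P(fraud alert | causes) = 1 − (1−0.03)·∏(1−qᵢ) over the active causes.
Sum P(fraud alert|·) weighted by the priors over the 4 (genuine card theft, cardholder travelling abroad) configurations:
  P(fraud alert) = 0.03×0.869×0.777 + 0.8642×0.869×0.223 + 0.5926×0.131×0.777 + 0.942964×0.131×0.223
        = 0.020256 + 0.167471 + 0.060319 + 0.027547 = 0.275593
Configurations with genuine card theft contribute 0.087866, so
  P(genuine card theft | fraud alert) = 0.087866 / 0.275593 ≈ 0.319

Now condition on the additional information:
For the numerator, keep only genuine card theft=true terms: 0.5926×0.131 = 0.077631
Denominator P(fraud alert | ¬cardholder travelling abroad): 0.03×0.869 + 0.5926×0.131 = 0.103701
Posterior = 0.077631 / 0.103701 ≈ 0.749
Ruling out cardholder travelling abroad raises the posterior on genuine card theft — the flip side of explaining away.

P(genuine card theft | fraud alert) ≈ 0.319; P(genuine card theft | fraud alert, ¬cardholder travelling abroad) ≈ 0.749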